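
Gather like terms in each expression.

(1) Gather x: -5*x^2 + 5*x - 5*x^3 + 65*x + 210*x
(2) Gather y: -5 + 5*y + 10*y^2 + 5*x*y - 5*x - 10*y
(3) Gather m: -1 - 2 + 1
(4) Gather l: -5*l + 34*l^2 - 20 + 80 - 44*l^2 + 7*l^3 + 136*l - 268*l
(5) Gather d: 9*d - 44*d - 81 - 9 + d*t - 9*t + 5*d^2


(1) = -5*x^3 - 5*x^2 + 280*x
(2) = -5*x + 10*y^2 + y*(5*x - 5) - 5
(3) = -2
(4) = 7*l^3 - 10*l^2 - 137*l + 60
(5) = 5*d^2 + d*(t - 35) - 9*t - 90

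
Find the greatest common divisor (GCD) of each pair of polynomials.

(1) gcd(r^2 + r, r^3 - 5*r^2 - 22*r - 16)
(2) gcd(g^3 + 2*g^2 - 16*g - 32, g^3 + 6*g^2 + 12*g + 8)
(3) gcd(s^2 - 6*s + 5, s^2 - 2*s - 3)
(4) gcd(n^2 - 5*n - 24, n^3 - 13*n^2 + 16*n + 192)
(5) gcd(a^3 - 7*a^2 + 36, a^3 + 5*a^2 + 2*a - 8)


(1) = gcd(r*(r + 1), (r - 8)*(r + 1)*(r + 2)) = r + 1
(2) = g + 2
(3) = gcd((s - 5)*(s - 1), (s - 3)*(s + 1)) = 1
(4) = n^2 - 5*n - 24
(5) = gcd((a - 6)*(a - 3)*(a + 2), (a - 1)*(a + 2)*(a + 4)) = a + 2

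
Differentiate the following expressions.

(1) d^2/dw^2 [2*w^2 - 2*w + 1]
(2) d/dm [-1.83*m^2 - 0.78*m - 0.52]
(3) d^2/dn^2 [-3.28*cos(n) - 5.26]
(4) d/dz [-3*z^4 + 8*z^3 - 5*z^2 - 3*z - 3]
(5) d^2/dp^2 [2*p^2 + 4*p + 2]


(1) = 4
(2) = -3.66*m - 0.78
(3) = 3.28*cos(n)
(4) = -12*z^3 + 24*z^2 - 10*z - 3
(5) = 4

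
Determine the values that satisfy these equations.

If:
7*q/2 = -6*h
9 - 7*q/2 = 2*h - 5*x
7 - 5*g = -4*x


Then:
g = 4*x/5 + 7/5
h = -5*x/4 - 9/4
q = 15*x/7 + 27/7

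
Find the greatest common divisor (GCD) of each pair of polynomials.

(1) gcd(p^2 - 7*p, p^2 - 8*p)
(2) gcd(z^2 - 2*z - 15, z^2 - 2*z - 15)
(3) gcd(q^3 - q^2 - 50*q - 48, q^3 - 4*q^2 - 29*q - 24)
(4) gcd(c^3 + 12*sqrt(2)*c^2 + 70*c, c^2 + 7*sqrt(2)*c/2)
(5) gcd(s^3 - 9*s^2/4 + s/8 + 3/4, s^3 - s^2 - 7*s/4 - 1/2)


(1) = gcd(p*(p - 7), p*(p - 8)) = p
(2) = gcd((z - 5)*(z + 3), (z - 5)*(z + 3)) = z^2 - 2*z - 15
(3) = q^2 - 7*q - 8
(4) = gcd(c*(c + 5*sqrt(2))*(c + 7*sqrt(2)), c*(c + 7*sqrt(2)/2)) = c
(5) = gcd((s - 2)*(s - 3/4)*(s + 1/2), (s - 2)*(s + 1/2)^2) = s^2 - 3*s/2 - 1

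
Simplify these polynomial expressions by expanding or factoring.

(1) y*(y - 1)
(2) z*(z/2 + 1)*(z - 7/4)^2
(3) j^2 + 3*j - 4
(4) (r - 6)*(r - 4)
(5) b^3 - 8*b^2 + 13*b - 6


(1) = y^2 - y
(2) = z^4/2 - 3*z^3/4 - 63*z^2/32 + 49*z/16
(3) = (j - 1)*(j + 4)
(4) = r^2 - 10*r + 24
(5) = (b - 6)*(b - 1)^2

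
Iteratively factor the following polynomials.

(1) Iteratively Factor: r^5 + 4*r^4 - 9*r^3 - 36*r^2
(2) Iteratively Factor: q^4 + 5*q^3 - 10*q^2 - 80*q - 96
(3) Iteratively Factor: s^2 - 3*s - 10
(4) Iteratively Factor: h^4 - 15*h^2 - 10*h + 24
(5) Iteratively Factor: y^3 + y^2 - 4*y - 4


(1) = (r - 3)*(r^4 + 7*r^3 + 12*r^2) = (r - 3)*(r + 4)*(r^3 + 3*r^2) = r*(r - 3)*(r + 4)*(r^2 + 3*r) = r*(r - 3)*(r + 3)*(r + 4)*(r)
(2) = (q + 3)*(q^3 + 2*q^2 - 16*q - 32) = (q + 2)*(q + 3)*(q^2 - 16) = (q - 4)*(q + 2)*(q + 3)*(q + 4)
(3) = (s + 2)*(s - 5)
(4) = (h - 4)*(h^3 + 4*h^2 + h - 6) = (h - 4)*(h + 3)*(h^2 + h - 2) = (h - 4)*(h + 2)*(h + 3)*(h - 1)
(5) = (y - 2)*(y^2 + 3*y + 2) = (y - 2)*(y + 1)*(y + 2)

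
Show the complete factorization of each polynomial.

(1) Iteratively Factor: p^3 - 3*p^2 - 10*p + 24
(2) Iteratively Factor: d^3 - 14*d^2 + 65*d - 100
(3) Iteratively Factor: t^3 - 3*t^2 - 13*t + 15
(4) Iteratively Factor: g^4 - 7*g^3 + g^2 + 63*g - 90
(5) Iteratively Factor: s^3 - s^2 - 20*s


(1) = (p - 2)*(p^2 - p - 12) = (p - 4)*(p - 2)*(p + 3)
(2) = (d - 5)*(d^2 - 9*d + 20) = (d - 5)*(d - 4)*(d - 5)
(3) = (t - 1)*(t^2 - 2*t - 15) = (t - 1)*(t + 3)*(t - 5)
(4) = (g - 3)*(g^3 - 4*g^2 - 11*g + 30) = (g - 3)*(g - 2)*(g^2 - 2*g - 15) = (g - 3)*(g - 2)*(g + 3)*(g - 5)
(5) = (s)*(s^2 - s - 20) = s*(s - 5)*(s + 4)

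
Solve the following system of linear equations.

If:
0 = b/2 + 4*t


Then:
b = -8*t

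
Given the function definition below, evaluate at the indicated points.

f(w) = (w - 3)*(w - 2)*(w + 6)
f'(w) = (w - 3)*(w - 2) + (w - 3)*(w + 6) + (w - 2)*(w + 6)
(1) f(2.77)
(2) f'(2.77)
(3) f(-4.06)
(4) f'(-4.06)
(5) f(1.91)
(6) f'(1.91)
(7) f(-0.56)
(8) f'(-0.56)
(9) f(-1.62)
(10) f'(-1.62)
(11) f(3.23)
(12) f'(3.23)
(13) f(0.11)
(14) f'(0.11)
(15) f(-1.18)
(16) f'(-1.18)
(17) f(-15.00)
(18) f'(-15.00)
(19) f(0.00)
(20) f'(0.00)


(1) = -1.55
(2) = 4.56
(3) = 83.00
(4) = 17.33
(5) = 0.78
(6) = -9.24
(7) = 49.58
(8) = -24.18
(9) = 73.25
(10) = -19.37
(11) = 2.61
(12) = 13.76
(13) = 33.37
(14) = -23.74
(15) = 64.07
(16) = -22.18
(17) = -2754.00
(18) = 621.00
(19) = 36.00
(20) = -24.00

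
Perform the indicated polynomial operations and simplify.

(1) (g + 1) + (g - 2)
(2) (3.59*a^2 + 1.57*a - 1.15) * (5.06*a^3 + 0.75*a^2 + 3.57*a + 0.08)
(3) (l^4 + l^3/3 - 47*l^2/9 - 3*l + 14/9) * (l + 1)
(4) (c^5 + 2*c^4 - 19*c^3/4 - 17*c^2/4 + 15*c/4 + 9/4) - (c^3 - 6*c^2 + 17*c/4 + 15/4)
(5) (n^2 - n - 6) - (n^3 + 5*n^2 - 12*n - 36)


(1) = 2*g - 1
(2) = 18.1654*a^5 + 10.6367*a^4 + 8.1748*a^3 + 5.0296*a^2 - 3.9799*a - 0.092
(3) = l^5 + 4*l^4/3 - 44*l^3/9 - 74*l^2/9 - 13*l/9 + 14/9
(4) = c^5 + 2*c^4 - 23*c^3/4 + 7*c^2/4 - c/2 - 3/2
(5) = -n^3 - 4*n^2 + 11*n + 30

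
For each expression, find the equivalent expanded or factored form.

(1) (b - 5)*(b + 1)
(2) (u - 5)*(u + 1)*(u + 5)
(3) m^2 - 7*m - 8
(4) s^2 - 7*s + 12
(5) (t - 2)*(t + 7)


(1) = b^2 - 4*b - 5
(2) = u^3 + u^2 - 25*u - 25
(3) = (m - 8)*(m + 1)
(4) = (s - 4)*(s - 3)
(5) = t^2 + 5*t - 14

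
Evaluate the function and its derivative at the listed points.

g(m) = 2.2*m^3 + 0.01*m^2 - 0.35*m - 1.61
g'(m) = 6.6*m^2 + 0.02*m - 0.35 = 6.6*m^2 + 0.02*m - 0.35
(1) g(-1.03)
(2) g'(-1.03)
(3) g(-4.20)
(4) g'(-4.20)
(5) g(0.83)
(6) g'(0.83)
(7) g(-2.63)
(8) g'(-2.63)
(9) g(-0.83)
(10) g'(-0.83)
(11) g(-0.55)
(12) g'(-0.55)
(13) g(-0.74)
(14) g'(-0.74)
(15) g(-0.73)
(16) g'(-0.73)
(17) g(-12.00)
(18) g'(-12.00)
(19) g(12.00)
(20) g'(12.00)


(1) = -3.64
(2) = 6.63
(3) = -162.96
(4) = 115.99
(5) = -0.64
(6) = 4.21
(7) = -40.64
(8) = 45.25
(9) = -2.57
(10) = 4.18
(11) = -1.78
(12) = 1.64
(13) = -2.24
(14) = 3.25
(15) = -2.21
(16) = 3.15
(17) = -3797.57
(18) = 949.81
(19) = 3797.23
(20) = 950.29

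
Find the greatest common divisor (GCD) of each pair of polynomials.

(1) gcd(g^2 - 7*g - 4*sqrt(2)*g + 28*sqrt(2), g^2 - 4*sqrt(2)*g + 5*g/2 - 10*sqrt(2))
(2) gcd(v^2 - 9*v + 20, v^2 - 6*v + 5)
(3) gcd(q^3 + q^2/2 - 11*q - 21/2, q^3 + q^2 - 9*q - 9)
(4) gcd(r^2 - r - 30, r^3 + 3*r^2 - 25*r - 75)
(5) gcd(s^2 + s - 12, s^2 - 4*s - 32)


(1) = gcd((g - 7)*(g - 4*sqrt(2)), (g + 5/2)*(g - 4*sqrt(2))) = g - 4*sqrt(2)
(2) = gcd((v - 5)*(v - 4), (v - 5)*(v - 1)) = v - 5
(3) = q^2 + 4*q + 3
(4) = gcd((r - 6)*(r + 5), (r - 5)*(r + 3)*(r + 5)) = r + 5
(5) = s + 4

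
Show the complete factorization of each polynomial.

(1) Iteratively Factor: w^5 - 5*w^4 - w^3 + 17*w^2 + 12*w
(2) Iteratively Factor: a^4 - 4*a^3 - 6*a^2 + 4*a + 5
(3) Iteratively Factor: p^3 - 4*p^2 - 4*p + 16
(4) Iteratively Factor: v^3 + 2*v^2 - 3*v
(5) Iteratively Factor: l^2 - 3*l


(1) = (w + 1)*(w^4 - 6*w^3 + 5*w^2 + 12*w) = (w - 4)*(w + 1)*(w^3 - 2*w^2 - 3*w) = (w - 4)*(w - 3)*(w + 1)*(w^2 + w) = w*(w - 4)*(w - 3)*(w + 1)*(w + 1)
(2) = (a - 1)*(a^3 - 3*a^2 - 9*a - 5) = (a - 5)*(a - 1)*(a^2 + 2*a + 1) = (a - 5)*(a - 1)*(a + 1)*(a + 1)
(3) = (p - 4)*(p^2 - 4) = (p - 4)*(p - 2)*(p + 2)
(4) = (v - 1)*(v^2 + 3*v) = v*(v - 1)*(v + 3)
(5) = (l - 3)*(l)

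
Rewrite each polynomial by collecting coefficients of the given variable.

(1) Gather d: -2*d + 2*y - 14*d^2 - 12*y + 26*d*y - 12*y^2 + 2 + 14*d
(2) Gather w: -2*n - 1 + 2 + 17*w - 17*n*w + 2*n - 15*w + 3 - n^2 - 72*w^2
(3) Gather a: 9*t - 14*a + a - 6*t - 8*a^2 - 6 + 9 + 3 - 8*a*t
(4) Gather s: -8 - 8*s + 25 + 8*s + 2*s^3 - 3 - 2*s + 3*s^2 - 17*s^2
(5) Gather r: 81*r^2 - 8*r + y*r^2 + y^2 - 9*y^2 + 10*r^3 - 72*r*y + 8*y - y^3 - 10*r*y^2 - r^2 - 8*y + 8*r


(1) = -14*d^2 + d*(26*y + 12) - 12*y^2 - 10*y + 2
(2) = -n^2 - 72*w^2 + w*(2 - 17*n) + 4
(3) = -8*a^2 + a*(-8*t - 13) + 3*t + 6
(4) = 2*s^3 - 14*s^2 - 2*s + 14
(5) = 10*r^3 + r^2*(y + 80) + r*(-10*y^2 - 72*y) - y^3 - 8*y^2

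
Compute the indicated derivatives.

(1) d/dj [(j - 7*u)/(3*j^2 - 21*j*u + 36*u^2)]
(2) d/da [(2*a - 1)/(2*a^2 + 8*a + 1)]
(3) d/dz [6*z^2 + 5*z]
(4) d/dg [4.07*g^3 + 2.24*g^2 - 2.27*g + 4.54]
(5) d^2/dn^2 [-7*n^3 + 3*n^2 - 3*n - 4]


(1) = (j^2 - 7*j*u + 12*u^2 - (j - 7*u)*(2*j - 7*u))/(3*(j^2 - 7*j*u + 12*u^2)^2)
(2) = 2*(-2*a^2 + 2*a + 5)/(4*a^4 + 32*a^3 + 68*a^2 + 16*a + 1)
(3) = 12*z + 5
(4) = 12.21*g^2 + 4.48*g - 2.27
(5) = 6 - 42*n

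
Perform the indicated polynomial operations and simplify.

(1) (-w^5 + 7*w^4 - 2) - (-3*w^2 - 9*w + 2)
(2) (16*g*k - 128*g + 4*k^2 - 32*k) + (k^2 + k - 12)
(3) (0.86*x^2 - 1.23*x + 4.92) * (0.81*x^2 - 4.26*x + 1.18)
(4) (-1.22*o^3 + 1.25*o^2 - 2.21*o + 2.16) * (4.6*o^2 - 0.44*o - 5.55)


(1) = -w^5 + 7*w^4 + 3*w^2 + 9*w - 4
(2) = 16*g*k - 128*g + 5*k^2 - 31*k - 12
(3) = 0.6966*x^4 - 4.6599*x^3 + 10.2398*x^2 - 22.4106*x + 5.8056
(4) = -5.612*o^5 + 6.2868*o^4 - 3.945*o^3 + 3.9709*o^2 + 11.3151*o - 11.988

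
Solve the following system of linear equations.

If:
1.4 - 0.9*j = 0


Then:
j = 1.56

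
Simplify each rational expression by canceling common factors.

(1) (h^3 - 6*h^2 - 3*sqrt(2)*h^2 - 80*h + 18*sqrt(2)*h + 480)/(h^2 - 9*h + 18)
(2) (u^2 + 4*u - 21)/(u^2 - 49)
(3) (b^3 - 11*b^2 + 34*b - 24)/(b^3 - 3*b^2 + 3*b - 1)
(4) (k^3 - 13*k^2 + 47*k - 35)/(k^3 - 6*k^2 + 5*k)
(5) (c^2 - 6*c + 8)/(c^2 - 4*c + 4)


(1) = (h^2 - 3*sqrt(2)*h - 80)/(h - 3)
(2) = (u - 3)/(u - 7)
(3) = (b^2 - 10*b + 24)/(b^2 - 2*b + 1)
(4) = (k - 7)/k
(5) = (c - 4)/(c - 2)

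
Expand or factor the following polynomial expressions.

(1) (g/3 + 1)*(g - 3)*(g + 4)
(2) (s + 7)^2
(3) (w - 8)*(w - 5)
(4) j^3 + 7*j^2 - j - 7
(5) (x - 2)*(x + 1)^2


(1) = g^3/3 + 4*g^2/3 - 3*g - 12
(2) = s^2 + 14*s + 49
(3) = w^2 - 13*w + 40
(4) = (j - 1)*(j + 1)*(j + 7)
(5) = x^3 - 3*x - 2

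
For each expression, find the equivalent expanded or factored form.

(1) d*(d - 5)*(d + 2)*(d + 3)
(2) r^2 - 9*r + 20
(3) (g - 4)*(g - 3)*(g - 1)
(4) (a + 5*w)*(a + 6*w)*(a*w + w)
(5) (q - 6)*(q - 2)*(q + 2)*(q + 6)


(1) = d^4 - 19*d^2 - 30*d
(2) = (r - 5)*(r - 4)
(3) = g^3 - 8*g^2 + 19*g - 12
(4) = a^3*w + 11*a^2*w^2 + a^2*w + 30*a*w^3 + 11*a*w^2 + 30*w^3
(5) = q^4 - 40*q^2 + 144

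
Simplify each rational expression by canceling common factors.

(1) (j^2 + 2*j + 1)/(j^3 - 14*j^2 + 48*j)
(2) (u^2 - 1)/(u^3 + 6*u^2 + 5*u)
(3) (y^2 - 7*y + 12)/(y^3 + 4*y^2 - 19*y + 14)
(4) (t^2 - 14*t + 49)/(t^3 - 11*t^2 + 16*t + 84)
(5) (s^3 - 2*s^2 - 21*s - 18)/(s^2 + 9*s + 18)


(1) = (j^2 + 2*j + 1)/(j^3 - 14*j^2 + 48*j)
(2) = (u - 1)/(u^2 + 5*u)
(3) = (y^2 - 7*y + 12)/(y^3 + 4*y^2 - 19*y + 14)
(4) = (t - 7)/(t^2 - 4*t - 12)
(5) = (s^2 - 5*s - 6)/(s + 6)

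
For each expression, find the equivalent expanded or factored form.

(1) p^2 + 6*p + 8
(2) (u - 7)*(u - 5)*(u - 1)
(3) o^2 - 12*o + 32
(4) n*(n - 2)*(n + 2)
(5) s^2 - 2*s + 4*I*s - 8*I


(1) = (p + 2)*(p + 4)
(2) = u^3 - 13*u^2 + 47*u - 35
(3) = (o - 8)*(o - 4)
(4) = n^3 - 4*n
(5) = (s - 2)*(s + 4*I)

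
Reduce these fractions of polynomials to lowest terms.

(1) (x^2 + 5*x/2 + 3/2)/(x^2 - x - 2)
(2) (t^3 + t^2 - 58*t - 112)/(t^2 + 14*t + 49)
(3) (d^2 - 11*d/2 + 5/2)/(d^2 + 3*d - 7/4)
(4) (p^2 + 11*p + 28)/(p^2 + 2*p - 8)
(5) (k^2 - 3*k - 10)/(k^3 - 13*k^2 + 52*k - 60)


(1) = (2*x + 3)/(2*x - 4)
(2) = (t^2 - 6*t - 16)/(t + 7)
(3) = (2*d - 10)/(2*d + 7)
(4) = (p + 7)/(p - 2)
(5) = (k + 2)/(k^2 - 8*k + 12)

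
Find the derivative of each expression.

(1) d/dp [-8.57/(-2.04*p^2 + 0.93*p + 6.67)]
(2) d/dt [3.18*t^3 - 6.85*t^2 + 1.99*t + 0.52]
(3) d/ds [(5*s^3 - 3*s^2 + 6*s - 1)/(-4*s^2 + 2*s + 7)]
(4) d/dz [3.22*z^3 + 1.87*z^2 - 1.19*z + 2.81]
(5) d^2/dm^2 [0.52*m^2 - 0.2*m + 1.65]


(1) = (7.9701 - 34.9656*p)/(-2.04*p^2 + 0.93*p + 6.67)^2
(2) = 9.54*t^2 - 13.7*t + 1.99
(3) = (-20*s^4 + 20*s^3 + 123*s^2 - 50*s + 44)/(16*s^4 - 16*s^3 - 52*s^2 + 28*s + 49)
(4) = 9.66*z^2 + 3.74*z - 1.19
(5) = 1.04000000000000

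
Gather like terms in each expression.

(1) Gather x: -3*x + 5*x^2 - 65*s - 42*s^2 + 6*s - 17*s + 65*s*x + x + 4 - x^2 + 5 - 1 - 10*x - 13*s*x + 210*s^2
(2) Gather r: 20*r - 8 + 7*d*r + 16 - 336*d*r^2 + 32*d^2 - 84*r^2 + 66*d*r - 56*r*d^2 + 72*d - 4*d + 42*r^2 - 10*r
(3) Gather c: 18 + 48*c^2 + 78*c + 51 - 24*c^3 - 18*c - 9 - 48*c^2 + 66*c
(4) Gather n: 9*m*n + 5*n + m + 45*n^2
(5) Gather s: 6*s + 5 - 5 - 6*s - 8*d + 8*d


(1) = 168*s^2 - 76*s + 4*x^2 + x*(52*s - 12) + 8
(2) = 32*d^2 + 68*d + r^2*(-336*d - 42) + r*(-56*d^2 + 73*d + 10) + 8
(3) = -24*c^3 + 126*c + 60
(4) = m + 45*n^2 + n*(9*m + 5)
(5) = 0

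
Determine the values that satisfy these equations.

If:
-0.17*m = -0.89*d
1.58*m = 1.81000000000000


Then:
d = 0.22
m = 1.15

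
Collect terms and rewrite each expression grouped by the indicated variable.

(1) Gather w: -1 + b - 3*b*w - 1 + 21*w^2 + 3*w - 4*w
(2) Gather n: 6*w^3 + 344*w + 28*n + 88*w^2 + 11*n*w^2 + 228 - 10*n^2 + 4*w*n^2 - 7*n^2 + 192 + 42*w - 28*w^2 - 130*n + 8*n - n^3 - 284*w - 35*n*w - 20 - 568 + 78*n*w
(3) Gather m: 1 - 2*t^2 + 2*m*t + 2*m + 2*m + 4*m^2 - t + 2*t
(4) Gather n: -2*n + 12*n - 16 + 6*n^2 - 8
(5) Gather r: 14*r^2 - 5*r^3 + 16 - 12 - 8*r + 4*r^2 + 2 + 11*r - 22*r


(1) = b + 21*w^2 + w*(-3*b - 1) - 2
(2) = -n^3 + n^2*(4*w - 17) + n*(11*w^2 + 43*w - 94) + 6*w^3 + 60*w^2 + 102*w - 168
(3) = 4*m^2 + m*(2*t + 4) - 2*t^2 + t + 1
(4) = 6*n^2 + 10*n - 24
(5) = -5*r^3 + 18*r^2 - 19*r + 6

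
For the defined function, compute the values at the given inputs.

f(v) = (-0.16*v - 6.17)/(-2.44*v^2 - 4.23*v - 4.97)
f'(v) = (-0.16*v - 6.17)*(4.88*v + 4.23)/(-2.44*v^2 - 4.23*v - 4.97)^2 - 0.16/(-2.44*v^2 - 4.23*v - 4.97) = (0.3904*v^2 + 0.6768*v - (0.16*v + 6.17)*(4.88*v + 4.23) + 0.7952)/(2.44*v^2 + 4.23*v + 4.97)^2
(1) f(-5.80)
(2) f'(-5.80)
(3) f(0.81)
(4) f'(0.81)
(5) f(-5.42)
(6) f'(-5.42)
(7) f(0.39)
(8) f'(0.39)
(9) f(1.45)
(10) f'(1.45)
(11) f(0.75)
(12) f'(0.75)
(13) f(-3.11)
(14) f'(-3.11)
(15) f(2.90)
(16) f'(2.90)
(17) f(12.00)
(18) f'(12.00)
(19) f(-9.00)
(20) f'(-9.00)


(1) = 0.08
(2) = 0.03
(3) = 0.63
(4) = -0.50
(5) = 0.10
(6) = 0.04
(7) = 0.89
(8) = -0.76
(9) = 0.39
(10) = -0.26
(11) = 0.66
(12) = -0.53
(13) = 0.37
(14) = 0.27
(15) = 0.18
(16) = -0.08
(17) = 0.02
(18) = -0.00
(19) = 0.03
(20) = 0.01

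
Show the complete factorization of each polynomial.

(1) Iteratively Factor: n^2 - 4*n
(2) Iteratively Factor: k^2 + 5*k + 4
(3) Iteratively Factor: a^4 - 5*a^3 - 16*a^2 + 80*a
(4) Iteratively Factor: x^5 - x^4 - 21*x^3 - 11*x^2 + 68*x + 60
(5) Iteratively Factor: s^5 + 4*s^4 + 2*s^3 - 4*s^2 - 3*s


(1) = (n - 4)*(n)
(2) = (k + 4)*(k + 1)
(3) = (a - 5)*(a^3 - 16*a) = (a - 5)*(a + 4)*(a^2 - 4*a) = (a - 5)*(a - 4)*(a + 4)*(a)
(4) = (x - 2)*(x^4 + x^3 - 19*x^2 - 49*x - 30) = (x - 5)*(x - 2)*(x^3 + 6*x^2 + 11*x + 6) = (x - 5)*(x - 2)*(x + 2)*(x^2 + 4*x + 3) = (x - 5)*(x - 2)*(x + 1)*(x + 2)*(x + 3)
(5) = (s - 1)*(s^4 + 5*s^3 + 7*s^2 + 3*s) = s*(s - 1)*(s^3 + 5*s^2 + 7*s + 3) = s*(s - 1)*(s + 1)*(s^2 + 4*s + 3) = s*(s - 1)*(s + 1)*(s + 3)*(s + 1)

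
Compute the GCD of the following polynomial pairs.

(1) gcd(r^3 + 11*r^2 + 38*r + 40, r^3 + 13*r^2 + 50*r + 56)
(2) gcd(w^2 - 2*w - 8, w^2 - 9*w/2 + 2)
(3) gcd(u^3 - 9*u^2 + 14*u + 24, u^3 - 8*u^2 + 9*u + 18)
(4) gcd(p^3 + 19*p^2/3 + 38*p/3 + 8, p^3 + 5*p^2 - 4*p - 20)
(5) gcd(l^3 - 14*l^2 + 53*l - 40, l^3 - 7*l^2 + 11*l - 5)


(1) = r^2 + 6*r + 8
(2) = w - 4
(3) = gcd((u - 6)*(u - 4)*(u + 1), (u - 6)*(u - 3)*(u + 1)) = u^2 - 5*u - 6
(4) = gcd((p + 4/3)*(p + 2)*(p + 3), (p - 2)*(p + 2)*(p + 5)) = p + 2
(5) = gcd((l - 8)*(l - 5)*(l - 1), (l - 5)*(l - 1)^2) = l^2 - 6*l + 5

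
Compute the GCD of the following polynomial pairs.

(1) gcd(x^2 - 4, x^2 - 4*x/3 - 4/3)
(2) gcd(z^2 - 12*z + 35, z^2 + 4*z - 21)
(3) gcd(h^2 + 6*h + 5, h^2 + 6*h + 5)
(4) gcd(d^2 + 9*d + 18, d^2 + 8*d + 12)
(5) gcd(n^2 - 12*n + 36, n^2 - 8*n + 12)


(1) = x - 2
(2) = gcd((z - 7)*(z - 5), (z - 3)*(z + 7)) = 1
(3) = gcd((h + 1)*(h + 5), (h + 1)*(h + 5)) = h^2 + 6*h + 5
(4) = d + 6
(5) = n - 6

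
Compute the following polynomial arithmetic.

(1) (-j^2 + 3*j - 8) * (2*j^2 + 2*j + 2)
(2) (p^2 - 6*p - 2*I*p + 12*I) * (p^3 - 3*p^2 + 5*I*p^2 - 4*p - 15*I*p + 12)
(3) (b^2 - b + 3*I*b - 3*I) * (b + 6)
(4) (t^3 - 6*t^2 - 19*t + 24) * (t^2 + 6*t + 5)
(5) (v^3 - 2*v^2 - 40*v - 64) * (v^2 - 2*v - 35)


(1) = -2*j^4 + 4*j^3 - 12*j^2 - 10*j - 16
(2) = p^5 - 9*p^4 + 3*I*p^4 + 24*p^3 - 27*I*p^3 - 54*p^2 + 62*I*p^2 + 108*p - 72*I*p + 144*I
(3) = b^3 + 5*b^2 + 3*I*b^2 - 6*b + 15*I*b - 18*I
(4) = t^5 - 50*t^3 - 120*t^2 + 49*t + 120
(5) = v^5 - 4*v^4 - 71*v^3 + 86*v^2 + 1528*v + 2240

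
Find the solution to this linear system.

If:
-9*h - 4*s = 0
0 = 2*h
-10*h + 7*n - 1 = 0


Then:
h = 0
n = 1/7
s = 0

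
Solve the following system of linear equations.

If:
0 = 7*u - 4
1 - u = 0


Then:
No Solution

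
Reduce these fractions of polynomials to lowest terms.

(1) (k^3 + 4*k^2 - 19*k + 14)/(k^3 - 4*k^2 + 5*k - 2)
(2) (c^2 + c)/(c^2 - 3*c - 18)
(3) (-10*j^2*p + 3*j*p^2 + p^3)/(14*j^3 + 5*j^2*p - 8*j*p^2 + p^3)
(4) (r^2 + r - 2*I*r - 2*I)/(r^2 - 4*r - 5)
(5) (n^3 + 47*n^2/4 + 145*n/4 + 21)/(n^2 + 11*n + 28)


(1) = (k + 7)/(k - 1)
(2) = (c^2 + c)/(c^2 - 3*c - 18)
(3) = (5*j*p + p^2)/(-7*j^2 - 6*j*p + p^2)
(4) = (r - 2*I)/(r - 5)
(5) = n + 3/4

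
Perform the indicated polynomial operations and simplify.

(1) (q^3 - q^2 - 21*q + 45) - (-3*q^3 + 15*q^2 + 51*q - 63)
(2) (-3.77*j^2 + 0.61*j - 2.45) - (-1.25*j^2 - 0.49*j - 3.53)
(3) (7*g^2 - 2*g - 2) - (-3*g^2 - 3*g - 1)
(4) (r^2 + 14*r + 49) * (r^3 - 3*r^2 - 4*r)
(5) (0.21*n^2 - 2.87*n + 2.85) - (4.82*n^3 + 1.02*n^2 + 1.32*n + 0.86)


(1) = 4*q^3 - 16*q^2 - 72*q + 108
(2) = -2.52*j^2 + 1.1*j + 1.08
(3) = 10*g^2 + g - 1
(4) = r^5 + 11*r^4 + 3*r^3 - 203*r^2 - 196*r
(5) = -4.82*n^3 - 0.81*n^2 - 4.19*n + 1.99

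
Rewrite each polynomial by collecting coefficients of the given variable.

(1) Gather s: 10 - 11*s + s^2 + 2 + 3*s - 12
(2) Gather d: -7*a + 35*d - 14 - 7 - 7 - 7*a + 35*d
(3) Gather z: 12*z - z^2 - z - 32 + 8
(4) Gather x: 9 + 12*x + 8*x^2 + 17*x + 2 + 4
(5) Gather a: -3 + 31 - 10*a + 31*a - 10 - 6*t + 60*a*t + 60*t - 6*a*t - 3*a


(1) = s^2 - 8*s
(2) = -14*a + 70*d - 28
(3) = -z^2 + 11*z - 24
(4) = 8*x^2 + 29*x + 15
(5) = a*(54*t + 18) + 54*t + 18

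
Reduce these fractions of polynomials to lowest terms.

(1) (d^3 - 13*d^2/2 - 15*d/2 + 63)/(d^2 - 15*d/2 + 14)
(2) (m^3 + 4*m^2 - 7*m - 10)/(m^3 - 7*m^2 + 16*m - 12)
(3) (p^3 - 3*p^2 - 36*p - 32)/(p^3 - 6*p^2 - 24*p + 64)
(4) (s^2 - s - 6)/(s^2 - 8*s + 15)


(1) = (d^2 - 3*d - 18)/(d - 4)
(2) = (m^2 + 6*m + 5)/(m^2 - 5*m + 6)
(3) = (p + 1)/(p - 2)
(4) = (s + 2)/(s - 5)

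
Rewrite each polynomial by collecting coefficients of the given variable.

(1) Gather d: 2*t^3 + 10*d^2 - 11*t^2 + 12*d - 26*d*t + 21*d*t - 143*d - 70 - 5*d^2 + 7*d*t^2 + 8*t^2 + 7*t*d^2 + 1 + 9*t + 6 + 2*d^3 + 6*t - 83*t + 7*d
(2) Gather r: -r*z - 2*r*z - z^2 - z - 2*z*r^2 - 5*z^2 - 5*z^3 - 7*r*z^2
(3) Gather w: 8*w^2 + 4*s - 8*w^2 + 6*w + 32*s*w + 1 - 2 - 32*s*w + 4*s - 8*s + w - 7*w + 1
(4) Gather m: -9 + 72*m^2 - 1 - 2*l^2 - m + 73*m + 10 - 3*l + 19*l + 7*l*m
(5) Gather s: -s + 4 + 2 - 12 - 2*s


(1) = 2*d^3 + d^2*(7*t + 5) + d*(7*t^2 - 5*t - 124) + 2*t^3 - 3*t^2 - 68*t - 63
(2) = -2*r^2*z + r*(-7*z^2 - 3*z) - 5*z^3 - 6*z^2 - z
(3) = 0
(4) = -2*l^2 + 16*l + 72*m^2 + m*(7*l + 72)
(5) = -3*s - 6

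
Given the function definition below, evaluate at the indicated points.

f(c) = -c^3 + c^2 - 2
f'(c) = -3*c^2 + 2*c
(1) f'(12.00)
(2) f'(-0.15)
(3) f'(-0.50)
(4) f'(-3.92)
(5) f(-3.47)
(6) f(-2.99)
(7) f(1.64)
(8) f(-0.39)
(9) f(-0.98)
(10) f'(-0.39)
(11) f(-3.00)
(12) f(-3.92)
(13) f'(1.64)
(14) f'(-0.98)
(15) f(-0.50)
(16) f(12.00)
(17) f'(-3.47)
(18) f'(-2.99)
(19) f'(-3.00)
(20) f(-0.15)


(1) = -408.00
(2) = -0.37
(3) = -1.75
(4) = -53.94
(5) = 51.82
(6) = 33.67
(7) = -3.72
(8) = -1.79
(9) = -0.10
(10) = -1.24
(11) = 34.00
(12) = 73.60
(13) = -4.79
(14) = -4.84
(15) = -1.62
(16) = -1586.00
(17) = -43.06
(18) = -32.80
(19) = -33.00
(20) = -1.97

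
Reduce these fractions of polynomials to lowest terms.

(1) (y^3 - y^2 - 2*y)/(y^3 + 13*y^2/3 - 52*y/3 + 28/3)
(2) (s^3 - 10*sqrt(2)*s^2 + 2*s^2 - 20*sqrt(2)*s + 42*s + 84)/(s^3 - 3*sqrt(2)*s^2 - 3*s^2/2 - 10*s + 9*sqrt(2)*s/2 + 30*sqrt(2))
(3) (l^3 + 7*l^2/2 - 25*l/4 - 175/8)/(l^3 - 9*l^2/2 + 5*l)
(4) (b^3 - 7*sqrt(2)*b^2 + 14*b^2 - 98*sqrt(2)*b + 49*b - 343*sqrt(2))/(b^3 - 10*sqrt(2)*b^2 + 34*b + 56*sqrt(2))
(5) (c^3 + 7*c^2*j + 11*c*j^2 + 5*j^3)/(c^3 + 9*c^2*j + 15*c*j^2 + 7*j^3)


(1) = (3*y^2 + 3*y)/(3*y^2 + 19*y - 14)
(2) = (2*s^2 + s*(4 - 14*sqrt(2)) - 28*sqrt(2))/(2*s^2 - 3*s - 20)
(3) = (4*l^2 + 24*l + 35)/(4*l^2 - 8*l)
(4) = (b^2 + 14*b + 49)/(b^2 - 3*sqrt(2)*b - 8)
(5) = (c + 5*j)/(c + 7*j)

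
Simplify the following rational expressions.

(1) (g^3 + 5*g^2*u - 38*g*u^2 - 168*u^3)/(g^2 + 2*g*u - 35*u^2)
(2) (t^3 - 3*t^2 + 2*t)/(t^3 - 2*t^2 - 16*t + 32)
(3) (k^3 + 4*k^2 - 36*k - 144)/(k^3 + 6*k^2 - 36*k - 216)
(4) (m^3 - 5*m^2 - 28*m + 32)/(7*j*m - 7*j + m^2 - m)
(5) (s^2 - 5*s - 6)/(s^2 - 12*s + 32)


(1) = (-g^2 + 2*g*u + 24*u^2)/(-g + 5*u)
(2) = (t^2 - t)/(t^2 - 16)
(3) = (k + 4)/(k + 6)
(4) = (m^2 - 4*m - 32)/(7*j + m)
(5) = (s^2 - 5*s - 6)/(s^2 - 12*s + 32)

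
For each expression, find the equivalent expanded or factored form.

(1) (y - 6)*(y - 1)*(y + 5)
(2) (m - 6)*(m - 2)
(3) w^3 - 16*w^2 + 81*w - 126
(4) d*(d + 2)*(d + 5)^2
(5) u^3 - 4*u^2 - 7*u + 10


(1) = y^3 - 2*y^2 - 29*y + 30
(2) = m^2 - 8*m + 12
(3) = (w - 7)*(w - 6)*(w - 3)
(4) = d^4 + 12*d^3 + 45*d^2 + 50*d
(5) = (u - 5)*(u - 1)*(u + 2)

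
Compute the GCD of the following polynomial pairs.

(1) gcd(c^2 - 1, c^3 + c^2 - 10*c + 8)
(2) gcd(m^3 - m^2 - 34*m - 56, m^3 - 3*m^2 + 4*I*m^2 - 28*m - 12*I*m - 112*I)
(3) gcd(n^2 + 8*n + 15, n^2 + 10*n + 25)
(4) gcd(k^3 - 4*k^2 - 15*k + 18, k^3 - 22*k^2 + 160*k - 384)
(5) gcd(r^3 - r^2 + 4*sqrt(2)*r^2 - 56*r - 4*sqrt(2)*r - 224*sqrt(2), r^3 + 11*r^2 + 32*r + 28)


(1) = gcd((c - 1)*(c + 1), (c - 2)*(c - 1)*(c + 4)) = c - 1
(2) = m^2 - 3*m - 28
(3) = gcd((n + 3)*(n + 5), (n + 5)^2) = n + 5
(4) = gcd((k - 6)*(k - 1)*(k + 3), (k - 8)^2*(k - 6)) = k - 6
(5) = gcd((r - 8)*(r + 7)*(r + 4*sqrt(2)), (r + 2)^2*(r + 7)) = r + 7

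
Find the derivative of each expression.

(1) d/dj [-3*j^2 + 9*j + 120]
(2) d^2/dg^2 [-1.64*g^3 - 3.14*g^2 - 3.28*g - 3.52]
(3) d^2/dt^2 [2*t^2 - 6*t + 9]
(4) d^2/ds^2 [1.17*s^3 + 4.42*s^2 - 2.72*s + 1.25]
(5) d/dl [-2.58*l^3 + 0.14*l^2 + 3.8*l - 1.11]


(1) = 9 - 6*j
(2) = -9.84*g - 6.28
(3) = 4
(4) = 7.02*s + 8.84
(5) = -7.74*l^2 + 0.28*l + 3.8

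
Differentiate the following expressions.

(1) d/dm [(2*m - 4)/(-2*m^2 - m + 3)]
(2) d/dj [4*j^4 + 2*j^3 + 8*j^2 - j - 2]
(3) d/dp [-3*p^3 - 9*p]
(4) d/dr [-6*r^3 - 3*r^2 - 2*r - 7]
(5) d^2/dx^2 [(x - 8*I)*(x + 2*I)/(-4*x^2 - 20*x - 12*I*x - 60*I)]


(1) = 2*(-2*m^2 - m + (m - 2)*(4*m + 1) + 3)/(2*m^2 + m - 3)^2
(2) = 16*j^3 + 6*j^2 + 16*j - 1
(3) = -9*p^2 - 9
(4) = -18*r^2 - 6*r - 2
(5) = (x^3*(5 + 9*I) + x^2*(-48 + 45*I) + x*(30 - 144*I) + 419 + 30*I)/(2*x^6 + x^5*(30 + 18*I) + x^4*(96 + 270*I) + x^3*(-560 + 1296*I) + x^2*(-4050 + 1440*I) + x*(-6750 - 4050*I) - 6750*I)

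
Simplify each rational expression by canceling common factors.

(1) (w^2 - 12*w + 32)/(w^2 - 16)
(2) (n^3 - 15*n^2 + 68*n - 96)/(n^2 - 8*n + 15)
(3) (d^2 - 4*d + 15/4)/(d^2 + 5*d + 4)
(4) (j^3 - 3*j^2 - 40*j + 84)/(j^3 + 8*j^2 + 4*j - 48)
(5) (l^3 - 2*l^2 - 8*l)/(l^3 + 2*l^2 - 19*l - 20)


(1) = (w - 8)/(w + 4)
(2) = (n^2 - 12*n + 32)/(n - 5)
(3) = (4*d^2 - 16*d + 15)/(4*d^2 + 20*d + 16)
(4) = (j - 7)/(j + 4)
(5) = (l^2 + 2*l)/(l^2 + 6*l + 5)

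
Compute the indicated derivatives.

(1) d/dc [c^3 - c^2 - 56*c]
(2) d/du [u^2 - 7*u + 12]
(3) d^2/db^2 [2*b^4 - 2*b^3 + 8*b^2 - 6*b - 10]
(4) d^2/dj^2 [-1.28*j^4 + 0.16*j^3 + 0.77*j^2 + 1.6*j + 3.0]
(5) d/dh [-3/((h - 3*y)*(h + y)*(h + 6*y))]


(1) = 3*c^2 - 2*c - 56
(2) = 2*u - 7
(3) = 24*b^2 - 12*b + 16
(4) = -15.36*j^2 + 0.96*j + 1.54
(5) = 3*((h - 3*y)*(h + y) + (h - 3*y)*(h + 6*y) + (h + y)*(h + 6*y))/((h - 3*y)^2*(h + y)^2*(h + 6*y)^2)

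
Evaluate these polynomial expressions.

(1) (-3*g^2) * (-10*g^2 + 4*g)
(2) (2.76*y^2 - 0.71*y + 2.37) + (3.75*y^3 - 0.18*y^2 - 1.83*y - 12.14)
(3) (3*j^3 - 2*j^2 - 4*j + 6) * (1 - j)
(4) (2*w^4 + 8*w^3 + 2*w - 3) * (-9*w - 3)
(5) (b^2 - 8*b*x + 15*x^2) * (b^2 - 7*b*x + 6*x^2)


(1) = 30*g^4 - 12*g^3
(2) = 3.75*y^3 + 2.58*y^2 - 2.54*y - 9.77
(3) = -3*j^4 + 5*j^3 + 2*j^2 - 10*j + 6
(4) = -18*w^5 - 78*w^4 - 24*w^3 - 18*w^2 + 21*w + 9
(5) = b^4 - 15*b^3*x + 77*b^2*x^2 - 153*b*x^3 + 90*x^4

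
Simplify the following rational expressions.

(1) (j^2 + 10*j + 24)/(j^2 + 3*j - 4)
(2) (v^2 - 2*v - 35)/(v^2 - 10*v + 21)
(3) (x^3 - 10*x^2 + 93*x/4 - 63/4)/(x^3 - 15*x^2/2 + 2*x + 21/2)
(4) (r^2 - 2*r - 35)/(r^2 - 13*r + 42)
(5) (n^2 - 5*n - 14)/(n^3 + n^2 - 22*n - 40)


(1) = (j + 6)/(j - 1)
(2) = (v + 5)/(v - 3)
(3) = (2*x - 3)/(2*x + 2)
(4) = (r + 5)/(r - 6)
(5) = (n - 7)/(n^2 - n - 20)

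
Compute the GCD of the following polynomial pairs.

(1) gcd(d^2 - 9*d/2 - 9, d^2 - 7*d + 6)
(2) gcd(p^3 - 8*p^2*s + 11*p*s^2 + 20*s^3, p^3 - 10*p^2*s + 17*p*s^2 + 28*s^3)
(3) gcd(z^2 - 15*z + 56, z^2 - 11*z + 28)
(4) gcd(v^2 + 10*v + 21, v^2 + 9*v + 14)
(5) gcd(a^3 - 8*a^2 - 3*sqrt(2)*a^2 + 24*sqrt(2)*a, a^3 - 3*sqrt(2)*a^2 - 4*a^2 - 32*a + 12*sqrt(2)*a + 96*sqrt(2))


(1) = gcd((d - 6)*(d + 3/2), (d - 6)*(d - 1)) = d - 6
(2) = p^2 - 3*p*s - 4*s^2
(3) = gcd((z - 8)*(z - 7), (z - 7)*(z - 4)) = z - 7
(4) = v + 7
(5) = a^2 + a*(-8 - 3*sqrt(2)) + 24*sqrt(2)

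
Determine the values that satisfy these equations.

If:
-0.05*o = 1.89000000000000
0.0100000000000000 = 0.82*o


Then:
No Solution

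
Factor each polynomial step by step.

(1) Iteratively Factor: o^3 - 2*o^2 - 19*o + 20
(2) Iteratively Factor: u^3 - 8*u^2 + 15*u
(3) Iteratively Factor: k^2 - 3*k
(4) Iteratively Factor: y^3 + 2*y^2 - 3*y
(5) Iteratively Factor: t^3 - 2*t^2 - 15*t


(1) = (o - 1)*(o^2 - o - 20) = (o - 5)*(o - 1)*(o + 4)
(2) = (u - 3)*(u^2 - 5*u) = (u - 5)*(u - 3)*(u)
(3) = (k - 3)*(k)
(4) = (y + 3)*(y^2 - y) = y*(y + 3)*(y - 1)
(5) = (t + 3)*(t^2 - 5*t) = t*(t + 3)*(t - 5)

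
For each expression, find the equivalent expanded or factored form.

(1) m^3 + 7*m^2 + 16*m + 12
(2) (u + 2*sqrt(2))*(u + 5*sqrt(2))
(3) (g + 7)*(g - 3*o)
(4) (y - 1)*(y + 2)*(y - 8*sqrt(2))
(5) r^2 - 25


(1) = (m + 2)^2*(m + 3)
(2) = u^2 + 7*sqrt(2)*u + 20
(3) = g^2 - 3*g*o + 7*g - 21*o
(4) = y^3 - 8*sqrt(2)*y^2 + y^2 - 8*sqrt(2)*y - 2*y + 16*sqrt(2)
(5) = (r - 5)*(r + 5)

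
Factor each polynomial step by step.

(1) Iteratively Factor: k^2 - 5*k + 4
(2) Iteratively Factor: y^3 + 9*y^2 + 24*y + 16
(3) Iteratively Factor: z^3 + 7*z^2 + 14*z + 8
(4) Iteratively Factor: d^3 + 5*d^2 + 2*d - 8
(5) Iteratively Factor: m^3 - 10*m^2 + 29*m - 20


(1) = (k - 4)*(k - 1)
(2) = (y + 4)*(y^2 + 5*y + 4) = (y + 4)^2*(y + 1)
(3) = (z + 1)*(z^2 + 6*z + 8) = (z + 1)*(z + 4)*(z + 2)
(4) = (d + 4)*(d^2 + d - 2) = (d + 2)*(d + 4)*(d - 1)
(5) = (m - 5)*(m^2 - 5*m + 4) = (m - 5)*(m - 4)*(m - 1)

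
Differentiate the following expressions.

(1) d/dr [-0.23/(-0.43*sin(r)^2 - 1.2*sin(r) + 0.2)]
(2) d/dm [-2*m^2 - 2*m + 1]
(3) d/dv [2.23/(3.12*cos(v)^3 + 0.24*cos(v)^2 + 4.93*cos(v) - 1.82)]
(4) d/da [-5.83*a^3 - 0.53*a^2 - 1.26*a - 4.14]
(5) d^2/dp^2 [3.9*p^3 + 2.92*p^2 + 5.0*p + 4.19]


(1) = -(0.1978*sin(r) + 0.276)*cos(r)/(0.43*sin(r)^2 + 1.2*sin(r) - 0.2)^2
(2) = -4*m - 2
(3) = (20.8728*cos(v)^2 + 1.0704*cos(v) + 10.9939)*sin(v)/(3.12*cos(v)^3 + 0.24*cos(v)^2 + 4.93*cos(v) - 1.82)^2
(4) = -17.49*a^2 - 1.06*a - 1.26
(5) = 23.4*p + 5.84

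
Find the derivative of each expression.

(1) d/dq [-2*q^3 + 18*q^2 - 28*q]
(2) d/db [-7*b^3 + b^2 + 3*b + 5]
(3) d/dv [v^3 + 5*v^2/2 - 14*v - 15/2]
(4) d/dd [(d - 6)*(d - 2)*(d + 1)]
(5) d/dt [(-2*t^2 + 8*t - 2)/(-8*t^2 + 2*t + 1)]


(1) = -6*q^2 + 36*q - 28
(2) = -21*b^2 + 2*b + 3
(3) = 3*v^2 + 5*v - 14
(4) = 3*d^2 - 14*d + 4
(5) = 12*(5*t^2 - 3*t + 1)/(64*t^4 - 32*t^3 - 12*t^2 + 4*t + 1)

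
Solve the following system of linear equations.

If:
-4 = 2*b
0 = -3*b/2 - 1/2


Then:
No Solution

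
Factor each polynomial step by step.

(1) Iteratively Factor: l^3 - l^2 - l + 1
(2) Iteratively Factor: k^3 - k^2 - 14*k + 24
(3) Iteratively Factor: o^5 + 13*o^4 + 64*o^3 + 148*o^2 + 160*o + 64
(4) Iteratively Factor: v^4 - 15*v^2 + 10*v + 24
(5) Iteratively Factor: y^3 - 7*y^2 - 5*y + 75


(1) = (l - 1)*(l^2 - 1) = (l - 1)^2*(l + 1)
(2) = (k + 4)*(k^2 - 5*k + 6) = (k - 2)*(k + 4)*(k - 3)
(3) = (o + 2)*(o^4 + 11*o^3 + 42*o^2 + 64*o + 32) = (o + 2)*(o + 4)*(o^3 + 7*o^2 + 14*o + 8) = (o + 1)*(o + 2)*(o + 4)*(o^2 + 6*o + 8) = (o + 1)*(o + 2)^2*(o + 4)*(o + 4)
(4) = (v + 1)*(v^3 - v^2 - 14*v + 24) = (v - 2)*(v + 1)*(v^2 + v - 12) = (v - 2)*(v + 1)*(v + 4)*(v - 3)
(5) = (y - 5)*(y^2 - 2*y - 15) = (y - 5)*(y + 3)*(y - 5)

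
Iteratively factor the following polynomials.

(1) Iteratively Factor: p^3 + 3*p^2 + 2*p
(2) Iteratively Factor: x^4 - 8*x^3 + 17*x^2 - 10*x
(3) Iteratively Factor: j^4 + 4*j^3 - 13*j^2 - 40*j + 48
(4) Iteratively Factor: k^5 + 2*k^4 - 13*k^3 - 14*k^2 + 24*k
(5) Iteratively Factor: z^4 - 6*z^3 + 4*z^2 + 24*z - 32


(1) = (p + 2)*(p^2 + p) = (p + 1)*(p + 2)*(p)
(2) = (x - 2)*(x^3 - 6*x^2 + 5*x) = x*(x - 2)*(x^2 - 6*x + 5) = x*(x - 5)*(x - 2)*(x - 1)
(3) = (j + 4)*(j^3 - 13*j + 12) = (j - 1)*(j + 4)*(j^2 + j - 12) = (j - 3)*(j - 1)*(j + 4)*(j + 4)
(4) = (k)*(k^4 + 2*k^3 - 13*k^2 - 14*k + 24) = k*(k - 3)*(k^3 + 5*k^2 + 2*k - 8) = k*(k - 3)*(k + 2)*(k^2 + 3*k - 4) = k*(k - 3)*(k - 1)*(k + 2)*(k + 4)
(5) = (z - 2)*(z^3 - 4*z^2 - 4*z + 16) = (z - 4)*(z - 2)*(z^2 - 4) = (z - 4)*(z - 2)*(z + 2)*(z - 2)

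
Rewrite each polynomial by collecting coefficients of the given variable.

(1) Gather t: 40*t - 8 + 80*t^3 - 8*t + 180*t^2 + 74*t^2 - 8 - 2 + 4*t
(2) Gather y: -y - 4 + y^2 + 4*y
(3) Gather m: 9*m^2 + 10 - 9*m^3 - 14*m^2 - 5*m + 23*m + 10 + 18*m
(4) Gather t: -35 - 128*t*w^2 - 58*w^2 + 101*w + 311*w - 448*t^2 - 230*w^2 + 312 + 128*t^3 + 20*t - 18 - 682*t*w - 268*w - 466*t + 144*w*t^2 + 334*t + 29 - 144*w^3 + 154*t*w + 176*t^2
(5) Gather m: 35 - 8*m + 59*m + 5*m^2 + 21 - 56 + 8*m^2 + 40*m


(1) = 80*t^3 + 254*t^2 + 36*t - 18
(2) = y^2 + 3*y - 4
(3) = -9*m^3 - 5*m^2 + 36*m + 20
(4) = 128*t^3 + t^2*(144*w - 272) + t*(-128*w^2 - 528*w - 112) - 144*w^3 - 288*w^2 + 144*w + 288
(5) = 13*m^2 + 91*m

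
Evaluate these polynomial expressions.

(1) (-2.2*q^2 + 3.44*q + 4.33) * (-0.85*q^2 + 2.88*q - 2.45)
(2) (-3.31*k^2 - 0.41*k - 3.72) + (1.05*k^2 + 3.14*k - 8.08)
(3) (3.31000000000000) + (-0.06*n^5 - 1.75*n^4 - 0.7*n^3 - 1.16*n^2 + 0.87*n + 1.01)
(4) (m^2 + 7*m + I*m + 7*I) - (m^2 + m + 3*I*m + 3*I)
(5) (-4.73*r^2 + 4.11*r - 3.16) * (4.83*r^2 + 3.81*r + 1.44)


(1) = 1.87*q^4 - 9.26*q^3 + 11.6167*q^2 + 4.0424*q - 10.6085
(2) = -2.26*k^2 + 2.73*k - 11.8
(3) = -0.06*n^5 - 1.75*n^4 - 0.7*n^3 - 1.16*n^2 + 0.87*n + 4.32
(4) = 6*m - 2*I*m + 4*I
(5) = -22.8459*r^4 + 1.83*r^3 - 6.4149*r^2 - 6.1212*r - 4.5504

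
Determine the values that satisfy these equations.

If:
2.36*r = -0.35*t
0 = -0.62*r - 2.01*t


Then:
r = 0.00
t = 0.00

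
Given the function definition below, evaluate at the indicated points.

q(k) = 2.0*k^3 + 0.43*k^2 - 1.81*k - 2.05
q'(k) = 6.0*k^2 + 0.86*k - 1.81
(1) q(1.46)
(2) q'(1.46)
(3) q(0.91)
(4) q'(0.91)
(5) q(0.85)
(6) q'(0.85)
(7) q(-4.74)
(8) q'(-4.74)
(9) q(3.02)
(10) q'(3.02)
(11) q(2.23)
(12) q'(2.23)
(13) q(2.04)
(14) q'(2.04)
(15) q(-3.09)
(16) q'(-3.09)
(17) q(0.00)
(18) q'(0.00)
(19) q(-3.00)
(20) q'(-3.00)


(1) = 2.45
(2) = 12.24
(3) = -1.83
(4) = 3.94
(5) = -2.05
(6) = 3.26
(7) = -196.80
(8) = 128.92
(9) = 51.49
(10) = 55.51
(11) = 18.23
(12) = 29.95
(13) = 13.03
(14) = 24.91
(15) = -51.36
(16) = 52.82
(17) = -2.05
(18) = -1.81
(19) = -46.75
(20) = 49.61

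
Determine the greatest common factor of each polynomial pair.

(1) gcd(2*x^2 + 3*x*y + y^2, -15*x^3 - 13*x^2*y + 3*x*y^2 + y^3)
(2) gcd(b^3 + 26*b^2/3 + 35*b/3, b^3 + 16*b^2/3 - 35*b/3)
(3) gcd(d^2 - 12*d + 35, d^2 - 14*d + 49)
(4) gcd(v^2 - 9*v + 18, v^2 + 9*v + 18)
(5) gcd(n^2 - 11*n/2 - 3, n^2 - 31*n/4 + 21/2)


(1) = gcd((x + y)*(2*x + y), (-3*x + y)*(x + y)*(5*x + y)) = x + y
(2) = b^2 + 7*b
(3) = gcd((d - 7)*(d - 5), (d - 7)^2) = d - 7
(4) = 1
(5) = gcd((n - 6)*(n + 1/2), (n - 6)*(n - 7/4)) = n - 6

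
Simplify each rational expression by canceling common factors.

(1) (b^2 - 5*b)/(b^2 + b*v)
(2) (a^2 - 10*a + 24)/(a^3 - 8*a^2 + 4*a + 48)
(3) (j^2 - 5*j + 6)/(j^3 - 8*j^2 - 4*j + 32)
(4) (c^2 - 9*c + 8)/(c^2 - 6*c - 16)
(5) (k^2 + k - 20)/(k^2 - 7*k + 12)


(1) = (b - 5)/(b + v)
(2) = 1/(a + 2)
(3) = (j - 3)/(j^2 - 6*j - 16)
(4) = (c - 1)/(c + 2)
(5) = (k + 5)/(k - 3)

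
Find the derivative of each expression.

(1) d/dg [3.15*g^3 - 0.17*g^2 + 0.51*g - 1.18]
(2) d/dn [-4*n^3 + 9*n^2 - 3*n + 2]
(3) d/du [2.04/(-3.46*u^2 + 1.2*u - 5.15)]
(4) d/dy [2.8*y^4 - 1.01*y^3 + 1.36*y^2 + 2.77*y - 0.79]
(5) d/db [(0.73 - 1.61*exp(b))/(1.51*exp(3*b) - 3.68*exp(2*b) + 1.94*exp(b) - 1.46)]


(1) = 9.45*g^2 - 0.34*g + 0.51
(2) = -12*n^2 + 18*n - 3
(3) = (14.1168*u - 2.448)/(3.46*u^2 - 1.2*u + 5.15)^2
(4) = 11.2*y^3 - 3.03*y^2 + 2.72*y + 2.77
(5) = (4.8622*exp(3*b) - 9.2317*exp(2*b) + 5.3728*exp(b) + 0.9344)*exp(b)/(2.2801*exp(6*b) - 11.1136*exp(5*b) + 19.4012*exp(4*b) - 18.6876*exp(3*b) + 14.5092*exp(2*b) - 5.6648*exp(b) + 2.1316)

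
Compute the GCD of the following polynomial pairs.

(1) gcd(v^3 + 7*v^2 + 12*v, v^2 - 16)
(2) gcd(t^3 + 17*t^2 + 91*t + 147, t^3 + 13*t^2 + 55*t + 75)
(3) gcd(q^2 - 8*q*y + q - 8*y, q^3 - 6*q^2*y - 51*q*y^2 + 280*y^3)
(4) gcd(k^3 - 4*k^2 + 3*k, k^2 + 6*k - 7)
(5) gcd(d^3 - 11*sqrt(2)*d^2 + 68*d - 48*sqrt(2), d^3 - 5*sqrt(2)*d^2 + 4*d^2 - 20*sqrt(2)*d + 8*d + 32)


(1) = gcd(v*(v + 3)*(v + 4), (v - 4)*(v + 4)) = v + 4
(2) = t + 3
(3) = -q + 8*y
(4) = gcd(k*(k - 3)*(k - 1), (k - 1)*(k + 7)) = k - 1
(5) = d^2 - 5*sqrt(2)*d + 8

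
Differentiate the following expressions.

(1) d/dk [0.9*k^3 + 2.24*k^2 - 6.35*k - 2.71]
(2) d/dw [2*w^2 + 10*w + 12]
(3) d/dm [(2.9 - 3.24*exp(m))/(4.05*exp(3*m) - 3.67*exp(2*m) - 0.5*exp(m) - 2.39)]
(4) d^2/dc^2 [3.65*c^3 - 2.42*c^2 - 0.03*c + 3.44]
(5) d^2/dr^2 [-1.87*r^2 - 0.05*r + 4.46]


(1) = 2.7*k^2 + 4.48*k - 6.35
(2) = 4*w + 10
(3) = (26.244*exp(3*m) - 47.1258*exp(2*m) + 21.286*exp(m) + 9.1936)*exp(m)/(16.4025*exp(6*m) - 29.727*exp(5*m) + 9.4189*exp(4*m) - 15.689*exp(3*m) + 17.7926*exp(2*m) + 2.39*exp(m) + 5.7121)
(4) = 21.9*c - 4.84
(5) = -3.74000000000000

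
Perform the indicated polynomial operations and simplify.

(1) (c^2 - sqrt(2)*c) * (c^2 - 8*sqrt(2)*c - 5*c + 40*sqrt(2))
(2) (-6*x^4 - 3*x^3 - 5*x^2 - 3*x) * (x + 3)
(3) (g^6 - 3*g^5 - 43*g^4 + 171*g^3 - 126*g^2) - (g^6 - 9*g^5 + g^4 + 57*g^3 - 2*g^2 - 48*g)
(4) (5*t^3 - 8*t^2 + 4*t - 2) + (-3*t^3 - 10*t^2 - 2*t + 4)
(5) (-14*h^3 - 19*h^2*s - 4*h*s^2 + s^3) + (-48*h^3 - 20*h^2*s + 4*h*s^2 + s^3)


(1) = c^4 - 9*sqrt(2)*c^3 - 5*c^3 + 16*c^2 + 45*sqrt(2)*c^2 - 80*c
(2) = -6*x^5 - 21*x^4 - 14*x^3 - 18*x^2 - 9*x
(3) = 6*g^5 - 44*g^4 + 114*g^3 - 124*g^2 + 48*g
(4) = 2*t^3 - 18*t^2 + 2*t + 2
(5) = -62*h^3 - 39*h^2*s + 2*s^3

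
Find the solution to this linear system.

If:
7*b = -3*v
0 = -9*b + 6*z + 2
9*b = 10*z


Then:
b = 5/9
v = -35/27
z = 1/2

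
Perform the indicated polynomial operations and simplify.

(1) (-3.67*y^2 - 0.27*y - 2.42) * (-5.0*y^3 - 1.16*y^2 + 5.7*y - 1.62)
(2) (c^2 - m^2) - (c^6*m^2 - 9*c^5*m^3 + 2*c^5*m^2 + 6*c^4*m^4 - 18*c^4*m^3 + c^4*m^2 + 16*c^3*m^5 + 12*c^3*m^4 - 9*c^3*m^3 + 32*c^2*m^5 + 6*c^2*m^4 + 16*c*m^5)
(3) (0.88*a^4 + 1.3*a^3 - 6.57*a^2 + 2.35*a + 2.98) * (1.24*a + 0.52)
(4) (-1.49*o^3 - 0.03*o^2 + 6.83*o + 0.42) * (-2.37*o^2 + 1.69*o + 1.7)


(1) = 18.35*y^5 + 5.6072*y^4 - 8.5058*y^3 + 7.2136*y^2 - 13.3566*y + 3.9204
(2) = -c^6*m^2 + 9*c^5*m^3 - 2*c^5*m^2 - 6*c^4*m^4 + 18*c^4*m^3 - c^4*m^2 - 16*c^3*m^5 - 12*c^3*m^4 + 9*c^3*m^3 - 32*c^2*m^5 - 6*c^2*m^4 + c^2 - 16*c*m^5 - m^2
(3) = 1.0912*a^5 + 2.0696*a^4 - 7.4708*a^3 - 0.5024*a^2 + 4.9172*a + 1.5496
(4) = 3.5313*o^5 - 2.447*o^4 - 18.7708*o^3 + 10.4963*o^2 + 12.3208*o + 0.714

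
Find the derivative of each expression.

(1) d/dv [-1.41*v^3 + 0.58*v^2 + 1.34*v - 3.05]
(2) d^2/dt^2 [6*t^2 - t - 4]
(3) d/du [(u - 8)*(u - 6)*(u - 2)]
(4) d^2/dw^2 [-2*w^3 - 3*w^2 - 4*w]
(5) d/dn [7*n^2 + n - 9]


(1) = -4.23*v^2 + 1.16*v + 1.34
(2) = 12
(3) = 3*u^2 - 32*u + 76
(4) = -12*w - 6
(5) = 14*n + 1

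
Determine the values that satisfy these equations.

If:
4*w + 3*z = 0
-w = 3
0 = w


Then:
No Solution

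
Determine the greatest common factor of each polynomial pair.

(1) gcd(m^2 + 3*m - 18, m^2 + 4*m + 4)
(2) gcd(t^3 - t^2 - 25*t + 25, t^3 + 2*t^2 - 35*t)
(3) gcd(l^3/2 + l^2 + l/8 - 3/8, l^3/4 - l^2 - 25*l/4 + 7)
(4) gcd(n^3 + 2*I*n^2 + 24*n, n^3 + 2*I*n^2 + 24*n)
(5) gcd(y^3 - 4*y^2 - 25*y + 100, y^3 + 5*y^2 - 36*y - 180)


(1) = 1
(2) = gcd((t - 5)*(t - 1)*(t + 5), t*(t - 5)*(t + 7)) = t - 5
(3) = gcd((l/2 + 1/2)*(l - 1/2)*(l + 3/2), (l/4 + 1)*(l - 7)*(l - 1)) = 1
(4) = n^3 + 2*I*n^2 + 24*n
(5) = y + 5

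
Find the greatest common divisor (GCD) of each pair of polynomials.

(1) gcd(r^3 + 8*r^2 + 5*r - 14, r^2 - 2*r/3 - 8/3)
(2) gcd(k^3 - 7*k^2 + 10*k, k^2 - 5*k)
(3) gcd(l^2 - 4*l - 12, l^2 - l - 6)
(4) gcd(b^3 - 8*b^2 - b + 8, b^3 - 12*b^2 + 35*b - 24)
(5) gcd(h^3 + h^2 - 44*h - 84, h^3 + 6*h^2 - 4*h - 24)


(1) = 1
(2) = k^2 - 5*k
(3) = gcd((l - 6)*(l + 2), (l - 3)*(l + 2)) = l + 2
(4) = b^2 - 9*b + 8
(5) = gcd((h - 7)*(h + 2)*(h + 6), (h - 2)*(h + 2)*(h + 6)) = h^2 + 8*h + 12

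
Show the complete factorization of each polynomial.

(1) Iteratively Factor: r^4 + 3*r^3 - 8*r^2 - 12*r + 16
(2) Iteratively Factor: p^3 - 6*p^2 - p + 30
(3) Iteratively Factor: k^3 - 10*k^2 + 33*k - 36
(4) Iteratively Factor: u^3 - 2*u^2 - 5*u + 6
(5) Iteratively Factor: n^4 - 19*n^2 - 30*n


(1) = (r - 2)*(r^3 + 5*r^2 + 2*r - 8) = (r - 2)*(r + 2)*(r^2 + 3*r - 4) = (r - 2)*(r - 1)*(r + 2)*(r + 4)
(2) = (p - 3)*(p^2 - 3*p - 10) = (p - 3)*(p + 2)*(p - 5)
(3) = (k - 4)*(k^2 - 6*k + 9) = (k - 4)*(k - 3)*(k - 3)
(4) = (u - 1)*(u^2 - u - 6) = (u - 3)*(u - 1)*(u + 2)
(5) = (n + 3)*(n^3 - 3*n^2 - 10*n) = (n + 2)*(n + 3)*(n^2 - 5*n) = (n - 5)*(n + 2)*(n + 3)*(n)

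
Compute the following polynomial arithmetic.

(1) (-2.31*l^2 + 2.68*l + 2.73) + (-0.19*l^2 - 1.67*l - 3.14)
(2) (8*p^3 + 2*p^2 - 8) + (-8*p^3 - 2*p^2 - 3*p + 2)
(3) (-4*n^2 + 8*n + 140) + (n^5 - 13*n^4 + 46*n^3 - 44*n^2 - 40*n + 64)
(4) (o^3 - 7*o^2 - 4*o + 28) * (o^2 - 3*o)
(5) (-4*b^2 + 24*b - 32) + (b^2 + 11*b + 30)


(1) = -2.5*l^2 + 1.01*l - 0.41
(2) = -3*p - 6
(3) = n^5 - 13*n^4 + 46*n^3 - 48*n^2 - 32*n + 204
(4) = o^5 - 10*o^4 + 17*o^3 + 40*o^2 - 84*o
(5) = -3*b^2 + 35*b - 2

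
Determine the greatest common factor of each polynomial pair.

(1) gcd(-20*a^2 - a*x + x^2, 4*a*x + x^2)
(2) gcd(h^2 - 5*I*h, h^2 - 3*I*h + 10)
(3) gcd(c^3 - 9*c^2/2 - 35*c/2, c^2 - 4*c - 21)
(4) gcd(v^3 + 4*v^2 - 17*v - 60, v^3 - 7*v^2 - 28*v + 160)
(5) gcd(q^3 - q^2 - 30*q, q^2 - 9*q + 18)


(1) = gcd((-5*a + x)*(4*a + x), x*(4*a + x)) = 4*a + x
(2) = gcd(h*(h - 5*I), (h - 5*I)*(h + 2*I)) = h - 5*I
(3) = gcd(c*(c - 7)*(c + 5/2), (c - 7)*(c + 3)) = c - 7
(4) = v^2 + v - 20
(5) = gcd(q*(q - 6)*(q + 5), (q - 6)*(q - 3)) = q - 6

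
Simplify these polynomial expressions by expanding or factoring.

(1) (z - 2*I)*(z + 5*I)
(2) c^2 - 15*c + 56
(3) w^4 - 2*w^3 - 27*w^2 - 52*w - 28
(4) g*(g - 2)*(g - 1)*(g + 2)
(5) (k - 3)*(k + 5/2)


(1) = z^2 + 3*I*z + 10
(2) = (c - 8)*(c - 7)
(3) = (w - 7)*(w + 1)*(w + 2)^2
(4) = g^4 - g^3 - 4*g^2 + 4*g
(5) = k^2 - k/2 - 15/2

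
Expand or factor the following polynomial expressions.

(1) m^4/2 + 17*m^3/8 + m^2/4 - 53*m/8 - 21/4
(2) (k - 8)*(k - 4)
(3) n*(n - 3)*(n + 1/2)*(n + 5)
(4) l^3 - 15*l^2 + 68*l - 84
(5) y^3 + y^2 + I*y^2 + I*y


(1) = (m/2 + 1)*(m - 7/4)*(m + 1)*(m + 3)
(2) = k^2 - 12*k + 32
(3) = n^4 + 5*n^3/2 - 14*n^2 - 15*n/2
(4) = (l - 7)*(l - 6)*(l - 2)
(5) = y*(y + 1)*(y + I)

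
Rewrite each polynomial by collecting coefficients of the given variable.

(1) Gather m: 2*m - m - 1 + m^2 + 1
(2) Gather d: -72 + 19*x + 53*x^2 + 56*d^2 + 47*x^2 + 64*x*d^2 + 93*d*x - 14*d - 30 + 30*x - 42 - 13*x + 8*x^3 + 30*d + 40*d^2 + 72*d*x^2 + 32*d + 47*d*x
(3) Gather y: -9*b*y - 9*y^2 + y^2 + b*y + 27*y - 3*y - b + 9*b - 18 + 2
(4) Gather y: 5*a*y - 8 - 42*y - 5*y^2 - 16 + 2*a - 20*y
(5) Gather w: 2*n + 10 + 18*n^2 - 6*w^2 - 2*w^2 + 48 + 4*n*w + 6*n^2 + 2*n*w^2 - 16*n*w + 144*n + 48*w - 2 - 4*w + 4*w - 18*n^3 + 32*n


(1) = m^2 + m
(2) = d^2*(64*x + 96) + d*(72*x^2 + 140*x + 48) + 8*x^3 + 100*x^2 + 36*x - 144
(3) = 8*b - 8*y^2 + y*(24 - 8*b) - 16
(4) = 2*a - 5*y^2 + y*(5*a - 62) - 24
(5) = -18*n^3 + 24*n^2 + 178*n + w^2*(2*n - 8) + w*(48 - 12*n) + 56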